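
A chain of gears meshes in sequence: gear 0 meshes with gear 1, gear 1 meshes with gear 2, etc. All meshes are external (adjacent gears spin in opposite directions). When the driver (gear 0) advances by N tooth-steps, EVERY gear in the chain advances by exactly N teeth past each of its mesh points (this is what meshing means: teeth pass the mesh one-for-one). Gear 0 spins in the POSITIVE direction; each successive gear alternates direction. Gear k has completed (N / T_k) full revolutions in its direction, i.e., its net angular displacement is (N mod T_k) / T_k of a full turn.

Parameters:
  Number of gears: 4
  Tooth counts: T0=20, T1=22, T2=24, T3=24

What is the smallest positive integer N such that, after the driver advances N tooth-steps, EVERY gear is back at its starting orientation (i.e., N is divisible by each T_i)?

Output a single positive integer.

Answer: 1320

Derivation:
Gear k returns to start when N is a multiple of T_k.
All gears at start simultaneously when N is a common multiple of [20, 22, 24, 24]; the smallest such N is lcm(20, 22, 24, 24).
Start: lcm = T0 = 20
Fold in T1=22: gcd(20, 22) = 2; lcm(20, 22) = 20 * 22 / 2 = 440 / 2 = 220
Fold in T2=24: gcd(220, 24) = 4; lcm(220, 24) = 220 * 24 / 4 = 5280 / 4 = 1320
Fold in T3=24: gcd(1320, 24) = 24; lcm(1320, 24) = 1320 * 24 / 24 = 31680 / 24 = 1320
Full cycle length = 1320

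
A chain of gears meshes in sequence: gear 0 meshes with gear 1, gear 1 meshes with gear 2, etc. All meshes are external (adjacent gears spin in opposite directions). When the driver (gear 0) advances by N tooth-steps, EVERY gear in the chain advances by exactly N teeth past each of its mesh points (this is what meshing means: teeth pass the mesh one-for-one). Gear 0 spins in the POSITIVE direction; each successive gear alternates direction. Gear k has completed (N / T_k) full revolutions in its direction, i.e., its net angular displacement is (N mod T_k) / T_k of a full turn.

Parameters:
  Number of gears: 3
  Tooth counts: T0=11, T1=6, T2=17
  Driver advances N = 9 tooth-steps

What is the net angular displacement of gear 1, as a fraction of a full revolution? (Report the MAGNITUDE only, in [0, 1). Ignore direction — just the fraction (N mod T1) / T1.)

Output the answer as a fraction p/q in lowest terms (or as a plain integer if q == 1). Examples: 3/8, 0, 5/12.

Answer: 1/2

Derivation:
Chain of 3 gears, tooth counts: [11, 6, 17]
  gear 0: T0=11, direction=positive, advance = 9 mod 11 = 9 teeth = 9/11 turn
  gear 1: T1=6, direction=negative, advance = 9 mod 6 = 3 teeth = 3/6 turn
  gear 2: T2=17, direction=positive, advance = 9 mod 17 = 9 teeth = 9/17 turn
Gear 1: 9 mod 6 = 3
Fraction = 3 / 6 = 1/2 (gcd(3,6)=3) = 1/2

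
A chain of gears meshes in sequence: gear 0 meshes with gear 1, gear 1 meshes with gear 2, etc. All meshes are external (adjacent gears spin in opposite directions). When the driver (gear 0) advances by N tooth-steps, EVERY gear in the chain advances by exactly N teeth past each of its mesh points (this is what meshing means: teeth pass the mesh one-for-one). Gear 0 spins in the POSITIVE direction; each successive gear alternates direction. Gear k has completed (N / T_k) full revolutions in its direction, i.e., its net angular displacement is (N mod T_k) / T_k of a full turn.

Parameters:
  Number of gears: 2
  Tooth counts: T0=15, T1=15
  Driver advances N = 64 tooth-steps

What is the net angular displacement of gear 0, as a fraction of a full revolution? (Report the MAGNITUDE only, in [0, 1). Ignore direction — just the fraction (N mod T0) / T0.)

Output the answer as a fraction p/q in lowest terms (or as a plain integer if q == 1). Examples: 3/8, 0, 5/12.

Chain of 2 gears, tooth counts: [15, 15]
  gear 0: T0=15, direction=positive, advance = 64 mod 15 = 4 teeth = 4/15 turn
  gear 1: T1=15, direction=negative, advance = 64 mod 15 = 4 teeth = 4/15 turn
Gear 0: 64 mod 15 = 4
Fraction = 4 / 15 = 4/15 (gcd(4,15)=1) = 4/15

Answer: 4/15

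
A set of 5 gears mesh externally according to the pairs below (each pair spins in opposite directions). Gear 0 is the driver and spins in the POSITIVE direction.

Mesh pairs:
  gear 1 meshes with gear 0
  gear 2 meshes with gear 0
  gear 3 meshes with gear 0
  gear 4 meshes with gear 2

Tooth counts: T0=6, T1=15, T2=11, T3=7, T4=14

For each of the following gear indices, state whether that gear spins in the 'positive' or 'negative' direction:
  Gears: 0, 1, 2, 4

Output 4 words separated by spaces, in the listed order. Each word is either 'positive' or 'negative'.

Answer: positive negative negative positive

Derivation:
Gear 0 (driver): positive (depth 0)
  gear 1: meshes with gear 0 -> depth 1 -> negative (opposite of gear 0)
  gear 2: meshes with gear 0 -> depth 1 -> negative (opposite of gear 0)
  gear 3: meshes with gear 0 -> depth 1 -> negative (opposite of gear 0)
  gear 4: meshes with gear 2 -> depth 2 -> positive (opposite of gear 2)
Queried indices 0, 1, 2, 4 -> positive, negative, negative, positive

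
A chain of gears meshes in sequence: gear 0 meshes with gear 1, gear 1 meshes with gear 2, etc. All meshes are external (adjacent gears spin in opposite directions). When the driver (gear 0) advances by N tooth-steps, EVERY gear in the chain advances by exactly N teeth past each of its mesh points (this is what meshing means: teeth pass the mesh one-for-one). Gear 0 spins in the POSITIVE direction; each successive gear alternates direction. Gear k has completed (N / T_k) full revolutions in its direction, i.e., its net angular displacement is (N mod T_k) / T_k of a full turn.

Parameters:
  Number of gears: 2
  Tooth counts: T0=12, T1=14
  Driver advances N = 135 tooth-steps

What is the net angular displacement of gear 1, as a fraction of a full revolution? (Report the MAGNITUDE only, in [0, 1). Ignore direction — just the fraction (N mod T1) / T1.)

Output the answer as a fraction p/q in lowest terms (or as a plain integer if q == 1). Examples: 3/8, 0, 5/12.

Answer: 9/14

Derivation:
Chain of 2 gears, tooth counts: [12, 14]
  gear 0: T0=12, direction=positive, advance = 135 mod 12 = 3 teeth = 3/12 turn
  gear 1: T1=14, direction=negative, advance = 135 mod 14 = 9 teeth = 9/14 turn
Gear 1: 135 mod 14 = 9
Fraction = 9 / 14 = 9/14 (gcd(9,14)=1) = 9/14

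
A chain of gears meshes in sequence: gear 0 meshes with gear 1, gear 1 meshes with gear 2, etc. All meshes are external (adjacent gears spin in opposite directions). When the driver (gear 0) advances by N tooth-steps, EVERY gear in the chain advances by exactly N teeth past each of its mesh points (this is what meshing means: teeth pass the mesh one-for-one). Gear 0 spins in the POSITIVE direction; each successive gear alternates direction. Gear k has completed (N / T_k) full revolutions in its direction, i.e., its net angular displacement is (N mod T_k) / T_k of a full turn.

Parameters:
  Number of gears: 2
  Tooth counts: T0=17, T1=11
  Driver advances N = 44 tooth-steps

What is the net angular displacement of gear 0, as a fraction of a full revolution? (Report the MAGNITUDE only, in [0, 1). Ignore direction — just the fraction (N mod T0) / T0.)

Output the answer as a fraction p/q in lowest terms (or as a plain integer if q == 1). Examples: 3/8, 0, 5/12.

Chain of 2 gears, tooth counts: [17, 11]
  gear 0: T0=17, direction=positive, advance = 44 mod 17 = 10 teeth = 10/17 turn
  gear 1: T1=11, direction=negative, advance = 44 mod 11 = 0 teeth = 0/11 turn
Gear 0: 44 mod 17 = 10
Fraction = 10 / 17 = 10/17 (gcd(10,17)=1) = 10/17

Answer: 10/17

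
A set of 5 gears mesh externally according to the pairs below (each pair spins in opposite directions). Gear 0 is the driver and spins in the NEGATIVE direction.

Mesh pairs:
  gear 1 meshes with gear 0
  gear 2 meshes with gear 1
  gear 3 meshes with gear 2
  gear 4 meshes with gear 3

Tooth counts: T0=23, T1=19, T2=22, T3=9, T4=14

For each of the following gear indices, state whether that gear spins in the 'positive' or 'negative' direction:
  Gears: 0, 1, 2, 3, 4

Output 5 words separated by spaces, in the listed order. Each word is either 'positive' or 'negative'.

Answer: negative positive negative positive negative

Derivation:
Gear 0 (driver): negative (depth 0)
  gear 1: meshes with gear 0 -> depth 1 -> positive (opposite of gear 0)
  gear 2: meshes with gear 1 -> depth 2 -> negative (opposite of gear 1)
  gear 3: meshes with gear 2 -> depth 3 -> positive (opposite of gear 2)
  gear 4: meshes with gear 3 -> depth 4 -> negative (opposite of gear 3)
Queried indices 0, 1, 2, 3, 4 -> negative, positive, negative, positive, negative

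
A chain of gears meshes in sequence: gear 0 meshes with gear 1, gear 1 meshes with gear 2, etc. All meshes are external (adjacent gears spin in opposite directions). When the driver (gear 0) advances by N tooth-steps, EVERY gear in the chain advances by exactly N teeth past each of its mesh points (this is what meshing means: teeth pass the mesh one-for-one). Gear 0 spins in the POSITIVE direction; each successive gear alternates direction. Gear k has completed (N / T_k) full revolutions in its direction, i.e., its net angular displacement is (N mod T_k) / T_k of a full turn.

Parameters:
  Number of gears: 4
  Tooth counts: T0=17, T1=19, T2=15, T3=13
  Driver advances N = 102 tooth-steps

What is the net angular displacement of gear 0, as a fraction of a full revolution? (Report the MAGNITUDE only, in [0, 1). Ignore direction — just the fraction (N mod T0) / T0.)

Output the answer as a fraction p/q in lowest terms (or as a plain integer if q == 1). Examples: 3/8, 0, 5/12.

Answer: 0

Derivation:
Chain of 4 gears, tooth counts: [17, 19, 15, 13]
  gear 0: T0=17, direction=positive, advance = 102 mod 17 = 0 teeth = 0/17 turn
  gear 1: T1=19, direction=negative, advance = 102 mod 19 = 7 teeth = 7/19 turn
  gear 2: T2=15, direction=positive, advance = 102 mod 15 = 12 teeth = 12/15 turn
  gear 3: T3=13, direction=negative, advance = 102 mod 13 = 11 teeth = 11/13 turn
Gear 0: 102 mod 17 = 0
Fraction = 0 / 17 = 0/1 (gcd(0,17)=17) = 0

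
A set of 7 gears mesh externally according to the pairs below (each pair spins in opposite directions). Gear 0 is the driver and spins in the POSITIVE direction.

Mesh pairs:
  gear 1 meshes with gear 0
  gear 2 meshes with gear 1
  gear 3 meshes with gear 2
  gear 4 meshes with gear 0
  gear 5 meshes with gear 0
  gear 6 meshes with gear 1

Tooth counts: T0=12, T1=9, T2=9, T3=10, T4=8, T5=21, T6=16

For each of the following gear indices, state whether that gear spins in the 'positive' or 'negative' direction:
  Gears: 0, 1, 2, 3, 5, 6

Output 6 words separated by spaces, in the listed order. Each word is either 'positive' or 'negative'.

Answer: positive negative positive negative negative positive

Derivation:
Gear 0 (driver): positive (depth 0)
  gear 1: meshes with gear 0 -> depth 1 -> negative (opposite of gear 0)
  gear 2: meshes with gear 1 -> depth 2 -> positive (opposite of gear 1)
  gear 3: meshes with gear 2 -> depth 3 -> negative (opposite of gear 2)
  gear 4: meshes with gear 0 -> depth 1 -> negative (opposite of gear 0)
  gear 5: meshes with gear 0 -> depth 1 -> negative (opposite of gear 0)
  gear 6: meshes with gear 1 -> depth 2 -> positive (opposite of gear 1)
Queried indices 0, 1, 2, 3, 5, 6 -> positive, negative, positive, negative, negative, positive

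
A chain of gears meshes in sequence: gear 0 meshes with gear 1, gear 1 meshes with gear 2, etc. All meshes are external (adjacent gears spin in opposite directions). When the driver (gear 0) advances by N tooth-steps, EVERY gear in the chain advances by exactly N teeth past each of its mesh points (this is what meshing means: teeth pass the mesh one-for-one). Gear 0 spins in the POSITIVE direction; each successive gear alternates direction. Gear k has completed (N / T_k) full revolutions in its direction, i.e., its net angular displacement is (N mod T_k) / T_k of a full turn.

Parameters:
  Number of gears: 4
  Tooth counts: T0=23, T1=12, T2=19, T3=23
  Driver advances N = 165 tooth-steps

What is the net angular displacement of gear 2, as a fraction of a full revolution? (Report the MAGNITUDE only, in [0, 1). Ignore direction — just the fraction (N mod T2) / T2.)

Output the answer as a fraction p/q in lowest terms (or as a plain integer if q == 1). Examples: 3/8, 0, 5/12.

Answer: 13/19

Derivation:
Chain of 4 gears, tooth counts: [23, 12, 19, 23]
  gear 0: T0=23, direction=positive, advance = 165 mod 23 = 4 teeth = 4/23 turn
  gear 1: T1=12, direction=negative, advance = 165 mod 12 = 9 teeth = 9/12 turn
  gear 2: T2=19, direction=positive, advance = 165 mod 19 = 13 teeth = 13/19 turn
  gear 3: T3=23, direction=negative, advance = 165 mod 23 = 4 teeth = 4/23 turn
Gear 2: 165 mod 19 = 13
Fraction = 13 / 19 = 13/19 (gcd(13,19)=1) = 13/19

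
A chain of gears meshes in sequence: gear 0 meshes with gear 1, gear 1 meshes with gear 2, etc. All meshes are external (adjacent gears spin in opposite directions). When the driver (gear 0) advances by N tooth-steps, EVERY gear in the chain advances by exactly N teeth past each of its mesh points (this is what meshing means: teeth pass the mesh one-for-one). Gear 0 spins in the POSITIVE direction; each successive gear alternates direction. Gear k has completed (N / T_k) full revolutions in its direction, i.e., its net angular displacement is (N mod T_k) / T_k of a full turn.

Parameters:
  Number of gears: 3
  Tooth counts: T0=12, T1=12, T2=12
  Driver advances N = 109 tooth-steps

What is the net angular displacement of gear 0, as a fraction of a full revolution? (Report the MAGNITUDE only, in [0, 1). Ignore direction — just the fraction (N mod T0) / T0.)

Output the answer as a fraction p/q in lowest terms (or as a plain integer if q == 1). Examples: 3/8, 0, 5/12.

Answer: 1/12

Derivation:
Chain of 3 gears, tooth counts: [12, 12, 12]
  gear 0: T0=12, direction=positive, advance = 109 mod 12 = 1 teeth = 1/12 turn
  gear 1: T1=12, direction=negative, advance = 109 mod 12 = 1 teeth = 1/12 turn
  gear 2: T2=12, direction=positive, advance = 109 mod 12 = 1 teeth = 1/12 turn
Gear 0: 109 mod 12 = 1
Fraction = 1 / 12 = 1/12 (gcd(1,12)=1) = 1/12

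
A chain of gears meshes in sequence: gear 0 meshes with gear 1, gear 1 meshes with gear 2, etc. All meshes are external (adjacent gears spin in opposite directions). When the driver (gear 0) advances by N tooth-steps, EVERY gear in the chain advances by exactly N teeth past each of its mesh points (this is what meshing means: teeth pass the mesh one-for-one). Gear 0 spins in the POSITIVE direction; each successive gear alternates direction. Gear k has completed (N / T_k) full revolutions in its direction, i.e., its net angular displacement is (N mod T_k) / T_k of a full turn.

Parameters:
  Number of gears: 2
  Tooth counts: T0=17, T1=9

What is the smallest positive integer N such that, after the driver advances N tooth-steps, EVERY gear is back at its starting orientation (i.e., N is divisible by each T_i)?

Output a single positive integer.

Gear k returns to start when N is a multiple of T_k.
All gears at start simultaneously when N is a common multiple of [17, 9]; the smallest such N is lcm(17, 9).
Start: lcm = T0 = 17
Fold in T1=9: gcd(17, 9) = 1; lcm(17, 9) = 17 * 9 / 1 = 153 / 1 = 153
Full cycle length = 153

Answer: 153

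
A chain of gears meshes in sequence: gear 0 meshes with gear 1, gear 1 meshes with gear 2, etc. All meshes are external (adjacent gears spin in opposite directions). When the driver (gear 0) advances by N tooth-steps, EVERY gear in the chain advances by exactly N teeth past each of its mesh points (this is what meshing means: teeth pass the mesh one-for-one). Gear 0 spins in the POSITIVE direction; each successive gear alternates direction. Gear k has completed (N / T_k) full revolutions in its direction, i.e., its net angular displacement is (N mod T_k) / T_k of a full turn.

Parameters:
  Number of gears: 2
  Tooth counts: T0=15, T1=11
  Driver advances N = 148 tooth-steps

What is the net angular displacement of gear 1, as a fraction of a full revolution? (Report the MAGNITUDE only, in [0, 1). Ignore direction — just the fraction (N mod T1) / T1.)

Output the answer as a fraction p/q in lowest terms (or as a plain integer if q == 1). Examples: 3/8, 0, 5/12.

Answer: 5/11

Derivation:
Chain of 2 gears, tooth counts: [15, 11]
  gear 0: T0=15, direction=positive, advance = 148 mod 15 = 13 teeth = 13/15 turn
  gear 1: T1=11, direction=negative, advance = 148 mod 11 = 5 teeth = 5/11 turn
Gear 1: 148 mod 11 = 5
Fraction = 5 / 11 = 5/11 (gcd(5,11)=1) = 5/11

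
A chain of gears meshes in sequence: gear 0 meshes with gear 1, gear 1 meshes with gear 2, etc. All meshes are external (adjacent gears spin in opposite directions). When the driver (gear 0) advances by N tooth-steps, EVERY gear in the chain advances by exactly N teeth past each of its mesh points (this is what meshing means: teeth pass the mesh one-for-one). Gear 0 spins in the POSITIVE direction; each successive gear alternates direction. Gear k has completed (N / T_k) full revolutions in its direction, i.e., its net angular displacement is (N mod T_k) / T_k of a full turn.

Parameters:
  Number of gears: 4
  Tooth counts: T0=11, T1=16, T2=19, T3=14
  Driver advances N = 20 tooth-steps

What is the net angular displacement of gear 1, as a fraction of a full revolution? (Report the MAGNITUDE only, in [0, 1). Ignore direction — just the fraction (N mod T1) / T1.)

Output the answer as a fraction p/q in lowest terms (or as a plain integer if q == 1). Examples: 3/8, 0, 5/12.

Answer: 1/4

Derivation:
Chain of 4 gears, tooth counts: [11, 16, 19, 14]
  gear 0: T0=11, direction=positive, advance = 20 mod 11 = 9 teeth = 9/11 turn
  gear 1: T1=16, direction=negative, advance = 20 mod 16 = 4 teeth = 4/16 turn
  gear 2: T2=19, direction=positive, advance = 20 mod 19 = 1 teeth = 1/19 turn
  gear 3: T3=14, direction=negative, advance = 20 mod 14 = 6 teeth = 6/14 turn
Gear 1: 20 mod 16 = 4
Fraction = 4 / 16 = 1/4 (gcd(4,16)=4) = 1/4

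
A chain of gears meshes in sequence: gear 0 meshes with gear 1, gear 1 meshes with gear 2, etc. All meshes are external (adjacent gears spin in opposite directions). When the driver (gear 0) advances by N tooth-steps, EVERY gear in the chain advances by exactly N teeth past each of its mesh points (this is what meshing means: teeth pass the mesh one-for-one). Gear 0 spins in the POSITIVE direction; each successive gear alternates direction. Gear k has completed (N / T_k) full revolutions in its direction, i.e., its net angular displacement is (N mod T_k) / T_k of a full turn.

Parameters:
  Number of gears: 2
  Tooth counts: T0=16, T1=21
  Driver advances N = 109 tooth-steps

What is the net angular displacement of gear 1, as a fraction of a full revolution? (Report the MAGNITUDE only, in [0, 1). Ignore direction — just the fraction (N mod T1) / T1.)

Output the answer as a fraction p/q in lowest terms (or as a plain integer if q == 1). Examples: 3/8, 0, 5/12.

Answer: 4/21

Derivation:
Chain of 2 gears, tooth counts: [16, 21]
  gear 0: T0=16, direction=positive, advance = 109 mod 16 = 13 teeth = 13/16 turn
  gear 1: T1=21, direction=negative, advance = 109 mod 21 = 4 teeth = 4/21 turn
Gear 1: 109 mod 21 = 4
Fraction = 4 / 21 = 4/21 (gcd(4,21)=1) = 4/21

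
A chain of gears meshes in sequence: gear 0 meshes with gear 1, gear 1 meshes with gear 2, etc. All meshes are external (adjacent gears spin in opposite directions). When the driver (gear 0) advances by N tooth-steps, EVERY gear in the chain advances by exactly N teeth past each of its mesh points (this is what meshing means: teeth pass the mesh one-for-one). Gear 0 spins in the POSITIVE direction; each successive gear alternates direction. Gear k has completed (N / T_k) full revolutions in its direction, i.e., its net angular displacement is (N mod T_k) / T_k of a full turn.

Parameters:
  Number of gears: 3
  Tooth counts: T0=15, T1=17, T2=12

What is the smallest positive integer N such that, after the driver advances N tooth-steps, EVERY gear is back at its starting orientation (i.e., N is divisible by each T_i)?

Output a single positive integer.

Answer: 1020

Derivation:
Gear k returns to start when N is a multiple of T_k.
All gears at start simultaneously when N is a common multiple of [15, 17, 12]; the smallest such N is lcm(15, 17, 12).
Start: lcm = T0 = 15
Fold in T1=17: gcd(15, 17) = 1; lcm(15, 17) = 15 * 17 / 1 = 255 / 1 = 255
Fold in T2=12: gcd(255, 12) = 3; lcm(255, 12) = 255 * 12 / 3 = 3060 / 3 = 1020
Full cycle length = 1020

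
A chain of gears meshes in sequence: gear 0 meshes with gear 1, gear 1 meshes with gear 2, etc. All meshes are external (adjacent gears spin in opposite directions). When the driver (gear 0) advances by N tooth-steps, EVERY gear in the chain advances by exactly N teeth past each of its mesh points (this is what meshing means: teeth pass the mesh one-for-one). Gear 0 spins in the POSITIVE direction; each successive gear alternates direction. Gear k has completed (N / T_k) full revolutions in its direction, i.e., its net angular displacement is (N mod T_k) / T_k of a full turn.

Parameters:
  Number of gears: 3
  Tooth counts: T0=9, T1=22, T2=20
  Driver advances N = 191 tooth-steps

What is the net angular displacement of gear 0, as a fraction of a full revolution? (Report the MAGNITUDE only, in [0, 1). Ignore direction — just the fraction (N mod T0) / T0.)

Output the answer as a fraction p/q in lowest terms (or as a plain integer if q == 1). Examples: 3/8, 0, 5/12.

Chain of 3 gears, tooth counts: [9, 22, 20]
  gear 0: T0=9, direction=positive, advance = 191 mod 9 = 2 teeth = 2/9 turn
  gear 1: T1=22, direction=negative, advance = 191 mod 22 = 15 teeth = 15/22 turn
  gear 2: T2=20, direction=positive, advance = 191 mod 20 = 11 teeth = 11/20 turn
Gear 0: 191 mod 9 = 2
Fraction = 2 / 9 = 2/9 (gcd(2,9)=1) = 2/9

Answer: 2/9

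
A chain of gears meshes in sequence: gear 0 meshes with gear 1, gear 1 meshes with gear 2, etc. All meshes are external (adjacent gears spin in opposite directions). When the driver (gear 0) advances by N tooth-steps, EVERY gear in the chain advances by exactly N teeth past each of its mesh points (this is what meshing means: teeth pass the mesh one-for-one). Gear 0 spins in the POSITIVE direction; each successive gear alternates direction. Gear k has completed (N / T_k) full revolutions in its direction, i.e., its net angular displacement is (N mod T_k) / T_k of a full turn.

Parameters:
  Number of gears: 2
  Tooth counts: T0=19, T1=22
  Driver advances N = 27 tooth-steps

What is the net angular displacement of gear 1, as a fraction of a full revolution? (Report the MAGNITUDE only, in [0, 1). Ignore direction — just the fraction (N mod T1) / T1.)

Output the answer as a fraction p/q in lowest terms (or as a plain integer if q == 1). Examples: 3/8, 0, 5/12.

Chain of 2 gears, tooth counts: [19, 22]
  gear 0: T0=19, direction=positive, advance = 27 mod 19 = 8 teeth = 8/19 turn
  gear 1: T1=22, direction=negative, advance = 27 mod 22 = 5 teeth = 5/22 turn
Gear 1: 27 mod 22 = 5
Fraction = 5 / 22 = 5/22 (gcd(5,22)=1) = 5/22

Answer: 5/22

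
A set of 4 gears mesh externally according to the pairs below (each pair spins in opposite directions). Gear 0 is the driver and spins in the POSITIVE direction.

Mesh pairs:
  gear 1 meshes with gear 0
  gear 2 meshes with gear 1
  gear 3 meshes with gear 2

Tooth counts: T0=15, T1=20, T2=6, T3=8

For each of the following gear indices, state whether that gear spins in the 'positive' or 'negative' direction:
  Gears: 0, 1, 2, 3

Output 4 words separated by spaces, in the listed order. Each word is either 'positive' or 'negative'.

Gear 0 (driver): positive (depth 0)
  gear 1: meshes with gear 0 -> depth 1 -> negative (opposite of gear 0)
  gear 2: meshes with gear 1 -> depth 2 -> positive (opposite of gear 1)
  gear 3: meshes with gear 2 -> depth 3 -> negative (opposite of gear 2)
Queried indices 0, 1, 2, 3 -> positive, negative, positive, negative

Answer: positive negative positive negative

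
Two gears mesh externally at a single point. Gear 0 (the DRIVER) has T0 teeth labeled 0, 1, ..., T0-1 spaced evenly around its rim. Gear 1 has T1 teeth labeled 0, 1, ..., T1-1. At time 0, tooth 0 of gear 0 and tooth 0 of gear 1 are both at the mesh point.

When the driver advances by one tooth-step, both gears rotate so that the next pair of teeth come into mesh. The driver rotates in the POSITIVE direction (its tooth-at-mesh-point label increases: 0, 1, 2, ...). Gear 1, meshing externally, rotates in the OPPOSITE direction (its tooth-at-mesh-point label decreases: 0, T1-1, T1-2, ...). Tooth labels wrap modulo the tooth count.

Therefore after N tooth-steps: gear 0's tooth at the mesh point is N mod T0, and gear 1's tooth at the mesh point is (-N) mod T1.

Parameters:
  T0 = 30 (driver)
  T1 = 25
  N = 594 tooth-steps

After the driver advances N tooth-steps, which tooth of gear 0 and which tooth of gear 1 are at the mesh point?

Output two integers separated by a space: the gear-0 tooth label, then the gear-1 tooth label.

Gear 0 (driver, T0=30): tooth at mesh = N mod T0
  594 = 19 * 30 + 24, so 594 mod 30 = 24
  gear 0 tooth = 24
Gear 1 (driven, T1=25): tooth at mesh = (-N) mod T1
  594 = 23 * 25 + 19, so 594 mod 25 = 19
  (-594) mod 25 = (-19) mod 25 = 25 - 19 = 6
Mesh after 594 steps: gear-0 tooth 24 meets gear-1 tooth 6

Answer: 24 6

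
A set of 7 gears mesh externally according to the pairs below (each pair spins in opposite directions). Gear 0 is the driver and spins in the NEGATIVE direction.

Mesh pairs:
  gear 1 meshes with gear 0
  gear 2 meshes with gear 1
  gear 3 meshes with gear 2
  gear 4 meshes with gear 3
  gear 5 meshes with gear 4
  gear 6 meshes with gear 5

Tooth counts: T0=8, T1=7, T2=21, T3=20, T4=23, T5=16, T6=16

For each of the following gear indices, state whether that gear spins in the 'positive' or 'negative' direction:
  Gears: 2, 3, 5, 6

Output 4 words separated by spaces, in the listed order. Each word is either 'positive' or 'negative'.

Answer: negative positive positive negative

Derivation:
Gear 0 (driver): negative (depth 0)
  gear 1: meshes with gear 0 -> depth 1 -> positive (opposite of gear 0)
  gear 2: meshes with gear 1 -> depth 2 -> negative (opposite of gear 1)
  gear 3: meshes with gear 2 -> depth 3 -> positive (opposite of gear 2)
  gear 4: meshes with gear 3 -> depth 4 -> negative (opposite of gear 3)
  gear 5: meshes with gear 4 -> depth 5 -> positive (opposite of gear 4)
  gear 6: meshes with gear 5 -> depth 6 -> negative (opposite of gear 5)
Queried indices 2, 3, 5, 6 -> negative, positive, positive, negative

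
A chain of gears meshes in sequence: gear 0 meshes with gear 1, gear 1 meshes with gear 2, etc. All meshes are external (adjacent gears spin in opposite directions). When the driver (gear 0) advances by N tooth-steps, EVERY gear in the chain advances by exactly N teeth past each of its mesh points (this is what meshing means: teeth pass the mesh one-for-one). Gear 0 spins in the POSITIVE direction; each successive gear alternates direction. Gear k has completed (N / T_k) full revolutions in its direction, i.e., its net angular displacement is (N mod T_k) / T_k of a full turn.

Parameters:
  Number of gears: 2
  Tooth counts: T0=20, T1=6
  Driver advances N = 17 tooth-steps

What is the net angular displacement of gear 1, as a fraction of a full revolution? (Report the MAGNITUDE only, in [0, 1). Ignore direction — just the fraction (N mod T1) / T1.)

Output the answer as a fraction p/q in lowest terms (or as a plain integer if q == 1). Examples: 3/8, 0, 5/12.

Chain of 2 gears, tooth counts: [20, 6]
  gear 0: T0=20, direction=positive, advance = 17 mod 20 = 17 teeth = 17/20 turn
  gear 1: T1=6, direction=negative, advance = 17 mod 6 = 5 teeth = 5/6 turn
Gear 1: 17 mod 6 = 5
Fraction = 5 / 6 = 5/6 (gcd(5,6)=1) = 5/6

Answer: 5/6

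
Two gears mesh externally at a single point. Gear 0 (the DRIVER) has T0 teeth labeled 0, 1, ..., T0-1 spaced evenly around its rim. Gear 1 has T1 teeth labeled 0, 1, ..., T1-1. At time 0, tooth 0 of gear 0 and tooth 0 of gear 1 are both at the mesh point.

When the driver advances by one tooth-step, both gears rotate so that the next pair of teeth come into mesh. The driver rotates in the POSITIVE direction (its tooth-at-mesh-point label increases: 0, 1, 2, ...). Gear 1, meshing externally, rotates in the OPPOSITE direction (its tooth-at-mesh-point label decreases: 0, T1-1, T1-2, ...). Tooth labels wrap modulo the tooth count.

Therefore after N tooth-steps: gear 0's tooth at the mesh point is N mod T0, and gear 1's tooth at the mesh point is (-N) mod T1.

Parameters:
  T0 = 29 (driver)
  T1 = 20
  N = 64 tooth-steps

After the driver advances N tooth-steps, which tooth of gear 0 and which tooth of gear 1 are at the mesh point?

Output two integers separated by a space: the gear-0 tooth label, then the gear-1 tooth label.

Gear 0 (driver, T0=29): tooth at mesh = N mod T0
  64 = 2 * 29 + 6, so 64 mod 29 = 6
  gear 0 tooth = 6
Gear 1 (driven, T1=20): tooth at mesh = (-N) mod T1
  64 = 3 * 20 + 4, so 64 mod 20 = 4
  (-64) mod 20 = (-4) mod 20 = 20 - 4 = 16
Mesh after 64 steps: gear-0 tooth 6 meets gear-1 tooth 16

Answer: 6 16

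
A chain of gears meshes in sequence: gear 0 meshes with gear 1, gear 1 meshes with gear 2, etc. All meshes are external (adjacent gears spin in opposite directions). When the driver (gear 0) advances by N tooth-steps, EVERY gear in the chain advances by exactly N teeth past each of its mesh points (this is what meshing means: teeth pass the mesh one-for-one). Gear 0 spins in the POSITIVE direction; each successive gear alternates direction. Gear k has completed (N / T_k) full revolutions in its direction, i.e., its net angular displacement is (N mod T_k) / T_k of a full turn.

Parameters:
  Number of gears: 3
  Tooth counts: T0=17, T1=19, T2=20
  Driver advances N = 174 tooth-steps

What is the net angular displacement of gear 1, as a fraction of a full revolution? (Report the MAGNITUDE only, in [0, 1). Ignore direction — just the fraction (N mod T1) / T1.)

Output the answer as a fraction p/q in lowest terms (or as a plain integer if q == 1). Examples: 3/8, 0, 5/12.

Chain of 3 gears, tooth counts: [17, 19, 20]
  gear 0: T0=17, direction=positive, advance = 174 mod 17 = 4 teeth = 4/17 turn
  gear 1: T1=19, direction=negative, advance = 174 mod 19 = 3 teeth = 3/19 turn
  gear 2: T2=20, direction=positive, advance = 174 mod 20 = 14 teeth = 14/20 turn
Gear 1: 174 mod 19 = 3
Fraction = 3 / 19 = 3/19 (gcd(3,19)=1) = 3/19

Answer: 3/19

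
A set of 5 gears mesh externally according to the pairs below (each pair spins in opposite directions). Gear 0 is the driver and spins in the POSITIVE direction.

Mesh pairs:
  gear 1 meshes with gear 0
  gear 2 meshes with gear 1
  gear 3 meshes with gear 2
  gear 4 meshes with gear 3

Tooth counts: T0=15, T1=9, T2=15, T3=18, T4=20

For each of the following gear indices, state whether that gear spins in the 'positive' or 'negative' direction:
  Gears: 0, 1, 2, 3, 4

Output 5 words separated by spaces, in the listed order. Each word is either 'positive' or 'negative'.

Answer: positive negative positive negative positive

Derivation:
Gear 0 (driver): positive (depth 0)
  gear 1: meshes with gear 0 -> depth 1 -> negative (opposite of gear 0)
  gear 2: meshes with gear 1 -> depth 2 -> positive (opposite of gear 1)
  gear 3: meshes with gear 2 -> depth 3 -> negative (opposite of gear 2)
  gear 4: meshes with gear 3 -> depth 4 -> positive (opposite of gear 3)
Queried indices 0, 1, 2, 3, 4 -> positive, negative, positive, negative, positive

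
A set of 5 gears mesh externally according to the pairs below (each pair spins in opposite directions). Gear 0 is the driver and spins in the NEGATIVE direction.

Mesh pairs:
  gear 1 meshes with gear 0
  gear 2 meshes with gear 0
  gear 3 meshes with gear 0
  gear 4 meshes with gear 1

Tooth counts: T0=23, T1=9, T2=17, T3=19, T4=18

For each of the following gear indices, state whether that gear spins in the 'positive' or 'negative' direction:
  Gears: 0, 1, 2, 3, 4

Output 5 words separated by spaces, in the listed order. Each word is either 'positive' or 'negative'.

Gear 0 (driver): negative (depth 0)
  gear 1: meshes with gear 0 -> depth 1 -> positive (opposite of gear 0)
  gear 2: meshes with gear 0 -> depth 1 -> positive (opposite of gear 0)
  gear 3: meshes with gear 0 -> depth 1 -> positive (opposite of gear 0)
  gear 4: meshes with gear 1 -> depth 2 -> negative (opposite of gear 1)
Queried indices 0, 1, 2, 3, 4 -> negative, positive, positive, positive, negative

Answer: negative positive positive positive negative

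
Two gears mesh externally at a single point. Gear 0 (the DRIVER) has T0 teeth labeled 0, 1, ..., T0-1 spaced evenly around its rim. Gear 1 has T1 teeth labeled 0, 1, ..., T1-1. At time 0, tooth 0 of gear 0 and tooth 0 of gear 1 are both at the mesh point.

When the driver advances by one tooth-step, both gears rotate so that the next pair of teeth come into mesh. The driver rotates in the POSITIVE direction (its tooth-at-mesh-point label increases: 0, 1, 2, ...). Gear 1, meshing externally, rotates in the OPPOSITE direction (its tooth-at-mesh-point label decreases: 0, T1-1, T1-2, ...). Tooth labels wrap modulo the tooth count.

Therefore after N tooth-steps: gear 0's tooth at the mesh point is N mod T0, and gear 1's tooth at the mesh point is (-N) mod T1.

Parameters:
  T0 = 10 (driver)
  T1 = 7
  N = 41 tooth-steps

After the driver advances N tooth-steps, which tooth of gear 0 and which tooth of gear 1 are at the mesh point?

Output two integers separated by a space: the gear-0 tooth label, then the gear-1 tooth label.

Answer: 1 1

Derivation:
Gear 0 (driver, T0=10): tooth at mesh = N mod T0
  41 = 4 * 10 + 1, so 41 mod 10 = 1
  gear 0 tooth = 1
Gear 1 (driven, T1=7): tooth at mesh = (-N) mod T1
  41 = 5 * 7 + 6, so 41 mod 7 = 6
  (-41) mod 7 = (-6) mod 7 = 7 - 6 = 1
Mesh after 41 steps: gear-0 tooth 1 meets gear-1 tooth 1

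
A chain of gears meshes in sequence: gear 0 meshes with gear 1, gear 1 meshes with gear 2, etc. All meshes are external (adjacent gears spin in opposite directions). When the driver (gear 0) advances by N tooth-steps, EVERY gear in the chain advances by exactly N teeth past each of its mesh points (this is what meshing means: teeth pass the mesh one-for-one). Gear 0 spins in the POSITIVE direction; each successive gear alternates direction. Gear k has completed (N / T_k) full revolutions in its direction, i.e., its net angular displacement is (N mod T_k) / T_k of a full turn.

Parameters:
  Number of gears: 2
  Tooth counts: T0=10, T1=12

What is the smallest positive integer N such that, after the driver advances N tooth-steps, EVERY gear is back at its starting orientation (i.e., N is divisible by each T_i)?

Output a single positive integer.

Gear k returns to start when N is a multiple of T_k.
All gears at start simultaneously when N is a common multiple of [10, 12]; the smallest such N is lcm(10, 12).
Start: lcm = T0 = 10
Fold in T1=12: gcd(10, 12) = 2; lcm(10, 12) = 10 * 12 / 2 = 120 / 2 = 60
Full cycle length = 60

Answer: 60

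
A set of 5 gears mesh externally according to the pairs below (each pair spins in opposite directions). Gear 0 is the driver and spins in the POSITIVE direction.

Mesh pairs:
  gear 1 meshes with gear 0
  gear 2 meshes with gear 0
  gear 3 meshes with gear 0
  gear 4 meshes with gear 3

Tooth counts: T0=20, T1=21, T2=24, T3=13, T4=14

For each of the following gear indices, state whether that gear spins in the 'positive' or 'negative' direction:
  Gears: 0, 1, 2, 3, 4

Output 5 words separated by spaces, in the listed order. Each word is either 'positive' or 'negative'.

Answer: positive negative negative negative positive

Derivation:
Gear 0 (driver): positive (depth 0)
  gear 1: meshes with gear 0 -> depth 1 -> negative (opposite of gear 0)
  gear 2: meshes with gear 0 -> depth 1 -> negative (opposite of gear 0)
  gear 3: meshes with gear 0 -> depth 1 -> negative (opposite of gear 0)
  gear 4: meshes with gear 3 -> depth 2 -> positive (opposite of gear 3)
Queried indices 0, 1, 2, 3, 4 -> positive, negative, negative, negative, positive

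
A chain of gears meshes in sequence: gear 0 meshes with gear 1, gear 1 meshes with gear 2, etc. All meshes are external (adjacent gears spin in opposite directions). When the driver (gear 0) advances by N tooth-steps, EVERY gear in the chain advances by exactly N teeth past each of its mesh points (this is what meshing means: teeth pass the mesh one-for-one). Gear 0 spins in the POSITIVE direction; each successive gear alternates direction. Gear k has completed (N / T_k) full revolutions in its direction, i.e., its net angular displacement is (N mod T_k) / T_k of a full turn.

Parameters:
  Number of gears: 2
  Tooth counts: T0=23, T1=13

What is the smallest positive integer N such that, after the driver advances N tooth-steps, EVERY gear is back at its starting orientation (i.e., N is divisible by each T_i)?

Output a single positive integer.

Gear k returns to start when N is a multiple of T_k.
All gears at start simultaneously when N is a common multiple of [23, 13]; the smallest such N is lcm(23, 13).
Start: lcm = T0 = 23
Fold in T1=13: gcd(23, 13) = 1; lcm(23, 13) = 23 * 13 / 1 = 299 / 1 = 299
Full cycle length = 299

Answer: 299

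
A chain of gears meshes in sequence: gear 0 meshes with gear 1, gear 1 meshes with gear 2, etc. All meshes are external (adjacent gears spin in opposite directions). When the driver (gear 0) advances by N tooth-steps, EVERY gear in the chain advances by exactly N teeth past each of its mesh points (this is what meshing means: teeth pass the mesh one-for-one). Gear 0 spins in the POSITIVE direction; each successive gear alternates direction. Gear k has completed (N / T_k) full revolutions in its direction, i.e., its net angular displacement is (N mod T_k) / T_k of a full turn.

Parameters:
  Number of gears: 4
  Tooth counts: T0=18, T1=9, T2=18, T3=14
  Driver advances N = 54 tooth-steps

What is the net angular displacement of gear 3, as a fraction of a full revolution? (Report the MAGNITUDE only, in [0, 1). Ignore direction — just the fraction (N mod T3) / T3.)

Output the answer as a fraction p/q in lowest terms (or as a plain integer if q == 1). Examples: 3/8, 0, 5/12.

Chain of 4 gears, tooth counts: [18, 9, 18, 14]
  gear 0: T0=18, direction=positive, advance = 54 mod 18 = 0 teeth = 0/18 turn
  gear 1: T1=9, direction=negative, advance = 54 mod 9 = 0 teeth = 0/9 turn
  gear 2: T2=18, direction=positive, advance = 54 mod 18 = 0 teeth = 0/18 turn
  gear 3: T3=14, direction=negative, advance = 54 mod 14 = 12 teeth = 12/14 turn
Gear 3: 54 mod 14 = 12
Fraction = 12 / 14 = 6/7 (gcd(12,14)=2) = 6/7

Answer: 6/7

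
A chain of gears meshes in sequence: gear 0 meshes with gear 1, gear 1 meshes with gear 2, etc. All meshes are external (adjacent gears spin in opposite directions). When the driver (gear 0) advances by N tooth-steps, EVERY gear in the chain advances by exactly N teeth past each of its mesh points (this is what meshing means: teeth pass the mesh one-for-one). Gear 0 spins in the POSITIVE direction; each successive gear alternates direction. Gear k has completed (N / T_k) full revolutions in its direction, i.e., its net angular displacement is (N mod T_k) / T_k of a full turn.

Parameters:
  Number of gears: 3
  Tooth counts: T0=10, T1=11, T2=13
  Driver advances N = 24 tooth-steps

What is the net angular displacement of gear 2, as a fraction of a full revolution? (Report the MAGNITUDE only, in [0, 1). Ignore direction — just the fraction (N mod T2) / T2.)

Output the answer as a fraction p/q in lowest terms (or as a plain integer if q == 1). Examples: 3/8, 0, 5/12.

Chain of 3 gears, tooth counts: [10, 11, 13]
  gear 0: T0=10, direction=positive, advance = 24 mod 10 = 4 teeth = 4/10 turn
  gear 1: T1=11, direction=negative, advance = 24 mod 11 = 2 teeth = 2/11 turn
  gear 2: T2=13, direction=positive, advance = 24 mod 13 = 11 teeth = 11/13 turn
Gear 2: 24 mod 13 = 11
Fraction = 11 / 13 = 11/13 (gcd(11,13)=1) = 11/13

Answer: 11/13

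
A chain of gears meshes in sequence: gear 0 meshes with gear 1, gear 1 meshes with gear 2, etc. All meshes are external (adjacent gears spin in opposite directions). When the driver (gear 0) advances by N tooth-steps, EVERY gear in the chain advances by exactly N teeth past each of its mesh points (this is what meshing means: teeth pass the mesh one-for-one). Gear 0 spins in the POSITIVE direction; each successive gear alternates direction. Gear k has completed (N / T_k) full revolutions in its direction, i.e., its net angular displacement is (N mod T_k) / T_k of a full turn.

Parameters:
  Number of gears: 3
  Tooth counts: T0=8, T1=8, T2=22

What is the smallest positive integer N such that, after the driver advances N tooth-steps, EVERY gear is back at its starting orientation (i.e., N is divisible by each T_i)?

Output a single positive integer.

Gear k returns to start when N is a multiple of T_k.
All gears at start simultaneously when N is a common multiple of [8, 8, 22]; the smallest such N is lcm(8, 8, 22).
Start: lcm = T0 = 8
Fold in T1=8: gcd(8, 8) = 8; lcm(8, 8) = 8 * 8 / 8 = 64 / 8 = 8
Fold in T2=22: gcd(8, 22) = 2; lcm(8, 22) = 8 * 22 / 2 = 176 / 2 = 88
Full cycle length = 88

Answer: 88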